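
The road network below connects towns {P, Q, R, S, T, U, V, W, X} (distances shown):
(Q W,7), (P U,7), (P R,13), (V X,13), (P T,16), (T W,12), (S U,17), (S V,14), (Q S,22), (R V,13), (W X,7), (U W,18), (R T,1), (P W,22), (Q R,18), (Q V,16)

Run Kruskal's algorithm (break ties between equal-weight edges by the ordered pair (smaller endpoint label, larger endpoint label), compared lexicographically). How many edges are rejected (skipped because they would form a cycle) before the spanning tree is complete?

1

Kruskal: consider edges lightest-first.
R T (1): add — endpoints in different components.
P U (7): add — endpoints in different components.
Q W (7): add — endpoints in different components.
W X (7): add — endpoints in different components.
T W (12): add — endpoints in different components.
P R (13): add — endpoints in different components.
R V (13): add — endpoints in different components.
V X (13): skip — V and X already connected.
S V (14): add — endpoints in different components.
Edges rejected before the tree was complete: 1.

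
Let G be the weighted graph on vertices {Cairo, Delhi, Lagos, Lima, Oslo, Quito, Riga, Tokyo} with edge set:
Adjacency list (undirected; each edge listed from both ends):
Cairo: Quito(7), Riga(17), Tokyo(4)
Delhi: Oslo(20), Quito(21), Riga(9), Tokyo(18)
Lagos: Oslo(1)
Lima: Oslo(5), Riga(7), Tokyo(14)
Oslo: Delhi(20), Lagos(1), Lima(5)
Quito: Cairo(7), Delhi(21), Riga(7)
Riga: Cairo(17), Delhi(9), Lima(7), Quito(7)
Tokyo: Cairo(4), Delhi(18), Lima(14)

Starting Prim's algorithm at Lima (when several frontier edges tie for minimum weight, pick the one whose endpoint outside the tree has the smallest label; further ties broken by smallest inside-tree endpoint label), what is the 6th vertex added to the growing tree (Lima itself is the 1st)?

Prim's algorithm from Lima:
Step 1: cheapest edge leaving the tree is Lima Oslo (5); add Oslo.
Step 2: cheapest edge leaving the tree is Lagos Oslo (1); add Lagos.
Step 3: cheapest edge leaving the tree is Lima Riga (7); add Riga.
Step 4: cheapest edge leaving the tree is Quito Riga (7); add Quito.
Step 5: cheapest edge leaving the tree is Cairo Quito (7); add Cairo.
Step 6: cheapest edge leaving the tree is Cairo Tokyo (4); add Tokyo.
Step 7: cheapest edge leaving the tree is Delhi Riga (9); add Delhi.
Vertex order: Lima, Oslo, Lagos, Riga, Quito, Cairo, Tokyo, Delhi. The 6th vertex is Cairo.

Cairo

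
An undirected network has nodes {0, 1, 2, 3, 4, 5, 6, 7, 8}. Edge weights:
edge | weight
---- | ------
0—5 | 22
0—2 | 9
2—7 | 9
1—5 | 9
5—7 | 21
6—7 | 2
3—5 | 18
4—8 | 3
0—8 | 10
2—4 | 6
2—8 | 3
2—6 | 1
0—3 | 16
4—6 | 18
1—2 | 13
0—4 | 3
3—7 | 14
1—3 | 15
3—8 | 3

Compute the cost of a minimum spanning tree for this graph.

Prim, starting at 7.
Step 1: cheapest edge leaving the tree is 6—7 (2); add 6.
Step 2: cheapest edge leaving the tree is 2—6 (1); add 2.
Step 3: cheapest edge leaving the tree is 2—8 (3); add 8.
Step 4: cheapest edge leaving the tree is 3—8 (3); add 3.
Step 5: cheapest edge leaving the tree is 4—8 (3); add 4.
Step 6: cheapest edge leaving the tree is 0—4 (3); add 0.
Step 7: cheapest edge leaving the tree is 1—2 (13); add 1.
Step 8: cheapest edge leaving the tree is 1—5 (9); add 5.
MST edges: 6—7, 2—6, 2—8, 3—8, 4—8, 0—4, 1—2, 1—5; total weight 2+1+3+3+3+3+13+9 = 37.

37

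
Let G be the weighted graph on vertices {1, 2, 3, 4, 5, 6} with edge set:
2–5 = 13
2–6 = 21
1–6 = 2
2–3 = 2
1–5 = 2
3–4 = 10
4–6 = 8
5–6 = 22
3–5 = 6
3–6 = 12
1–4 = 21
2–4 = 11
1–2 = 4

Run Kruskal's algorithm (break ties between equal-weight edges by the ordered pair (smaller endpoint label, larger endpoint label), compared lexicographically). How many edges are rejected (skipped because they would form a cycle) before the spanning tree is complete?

1

Kruskal: consider edges lightest-first.
1–5 (2): add — endpoints in different components.
1–6 (2): add — endpoints in different components.
2–3 (2): add — endpoints in different components.
1–2 (4): add — endpoints in different components.
3–5 (6): skip — 3 and 5 already connected.
4–6 (8): add — endpoints in different components.
Edges rejected before the tree was complete: 1.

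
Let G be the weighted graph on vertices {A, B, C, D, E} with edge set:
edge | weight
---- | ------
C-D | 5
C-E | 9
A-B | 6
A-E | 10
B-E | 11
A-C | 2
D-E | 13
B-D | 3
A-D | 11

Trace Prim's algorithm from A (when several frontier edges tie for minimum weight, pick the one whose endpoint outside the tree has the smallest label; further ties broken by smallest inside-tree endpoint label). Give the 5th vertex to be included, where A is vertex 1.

Prim, starting at A.
Step 1: cheapest edge leaving the tree is A-C (2); add C.
Step 2: cheapest edge leaving the tree is C-D (5); add D.
Step 3: cheapest edge leaving the tree is B-D (3); add B.
Step 4: cheapest edge leaving the tree is C-E (9); add E.
Vertex order: A, C, D, B, E. The 5th vertex is E.

E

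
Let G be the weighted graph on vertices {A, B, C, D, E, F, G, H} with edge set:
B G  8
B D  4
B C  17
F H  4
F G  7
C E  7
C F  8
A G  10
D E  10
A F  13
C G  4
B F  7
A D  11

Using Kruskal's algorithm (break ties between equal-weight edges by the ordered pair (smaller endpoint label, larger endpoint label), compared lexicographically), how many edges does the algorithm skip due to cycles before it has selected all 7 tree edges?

2

Kruskal's algorithm — process edges by increasing weight (ties by edge label):
B D (4): add — endpoints in different components.
C G (4): add — endpoints in different components.
F H (4): add — endpoints in different components.
B F (7): add — endpoints in different components.
C E (7): add — endpoints in different components.
F G (7): add — endpoints in different components.
B G (8): skip — B and G already connected.
C F (8): skip — C and F already connected.
A G (10): add — endpoints in different components.
Edges rejected before the tree was complete: 2.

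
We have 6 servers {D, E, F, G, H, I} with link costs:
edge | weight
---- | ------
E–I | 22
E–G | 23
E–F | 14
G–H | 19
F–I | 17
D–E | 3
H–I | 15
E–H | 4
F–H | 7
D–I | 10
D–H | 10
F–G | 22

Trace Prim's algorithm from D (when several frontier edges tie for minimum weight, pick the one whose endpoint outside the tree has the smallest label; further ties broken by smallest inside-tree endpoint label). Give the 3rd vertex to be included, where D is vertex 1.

H

Grow the tree from D using Prim:
Step 1: frontier [D–E 3, D–H 10, D–I 10] → take D–E (3); add E.
Step 2: frontier [D–H 10, D–I 10, E–H 4, E–F 14, E–I 22, E–G 23] → take E–H (4); add H.
Step 3: frontier [D–I 10, E–F 14, E–I 22, E–G 23, F–H 7, H–I 15, G–H 19] → take F–H (7); add F.
Step 4: frontier [D–I 10, E–I 22, E–G 23, F–I 17, F–G 22, H–I 15, G–H 19] → take D–I (10); add I.
Step 5: frontier [E–G 23, F–G 22, G–H 19] → take G–H (19); add G.
Vertex order: D, E, H, F, I, G. The 3rd vertex is H.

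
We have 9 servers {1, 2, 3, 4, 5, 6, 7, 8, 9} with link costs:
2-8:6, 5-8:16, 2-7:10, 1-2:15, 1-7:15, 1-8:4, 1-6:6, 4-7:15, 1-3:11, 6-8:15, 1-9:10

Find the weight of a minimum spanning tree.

78

Prim, starting at 1.
Step 1: frontier [1-8 4, 1-6 6, 1-9 10, 1-3 11, 1-2 15, 1-7 15] → take 1-8 (4); add 8.
Step 2: frontier [1-6 6, 1-9 10, 1-3 11, 1-2 15, 1-7 15, 2-8 6, 6-8 15, 5-8 16] → take 2-8 (6); add 2.
Step 3: frontier [1-6 6, 1-9 10, 1-3 11, 1-7 15, 2-7 10, 6-8 15, 5-8 16] → take 1-6 (6); add 6.
Step 4: frontier [1-9 10, 1-3 11, 1-7 15, 2-7 10, 5-8 16] → take 2-7 (10); add 7.
Step 5: frontier [1-9 10, 1-3 11, 4-7 15, 5-8 16] → take 1-9 (10); add 9.
Step 6: frontier [1-3 11, 4-7 15, 5-8 16] → take 1-3 (11); add 3.
Step 7: frontier [4-7 15, 5-8 16] → take 4-7 (15); add 4.
Step 8: frontier [5-8 16] → take 5-8 (16); add 5.
MST edges: 1-8, 2-8, 1-6, 2-7, 1-9, 1-3, 4-7, 5-8; total weight 4+6+6+10+10+11+15+16 = 78.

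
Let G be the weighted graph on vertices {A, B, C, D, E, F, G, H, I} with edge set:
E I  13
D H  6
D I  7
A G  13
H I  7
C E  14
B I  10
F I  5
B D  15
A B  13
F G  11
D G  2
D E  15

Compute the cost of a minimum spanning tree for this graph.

Grow the tree from E using Prim:
Step 1: frontier [E I 13, C E 14, D E 15] → take E I (13); add I.
Step 2: frontier [C E 14, D E 15, F I 5, D I 7, H I 7, B I 10] → take F I (5); add F.
Step 3: frontier [C E 14, D E 15, F G 11, D I 7, H I 7, B I 10] → take D I (7); add D.
Step 4: frontier [D G 2, D H 6, B D 15, C E 14, F G 11, H I 7, B I 10] → take D G (2); add G.
Step 5: frontier [D H 6, B D 15, C E 14, A G 13, H I 7, B I 10] → take D H (6); add H.
Step 6: frontier [B D 15, C E 14, A G 13, B I 10] → take B I (10); add B.
Step 7: frontier [A B 13, C E 14, A G 13] → take A B (13); add A.
Step 8: frontier [C E 14] → take C E (14); add C.
MST edges: E I, F I, D I, D G, D H, B I, A B, C E; total weight 13+5+7+2+6+10+13+14 = 70.

70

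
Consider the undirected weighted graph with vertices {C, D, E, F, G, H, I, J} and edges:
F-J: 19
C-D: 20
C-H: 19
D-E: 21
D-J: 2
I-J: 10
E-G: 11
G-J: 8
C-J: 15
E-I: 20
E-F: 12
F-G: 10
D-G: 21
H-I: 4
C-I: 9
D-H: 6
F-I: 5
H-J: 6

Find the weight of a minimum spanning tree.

45

Kruskal's algorithm — process edges by increasing weight (ties by edge label):
D-J (2): add — endpoints in different components.
H-I (4): add — endpoints in different components.
F-I (5): add — endpoints in different components.
D-H (6): add — endpoints in different components.
H-J (6): skip — H and J already connected.
G-J (8): add — endpoints in different components.
C-I (9): add — endpoints in different components.
F-G (10): skip — F and G already connected.
I-J (10): skip — I and J already connected.
E-G (11): add — endpoints in different components.
MST edges: D-J, H-I, F-I, D-H, G-J, C-I, E-G; total weight 2+4+5+6+8+9+11 = 45.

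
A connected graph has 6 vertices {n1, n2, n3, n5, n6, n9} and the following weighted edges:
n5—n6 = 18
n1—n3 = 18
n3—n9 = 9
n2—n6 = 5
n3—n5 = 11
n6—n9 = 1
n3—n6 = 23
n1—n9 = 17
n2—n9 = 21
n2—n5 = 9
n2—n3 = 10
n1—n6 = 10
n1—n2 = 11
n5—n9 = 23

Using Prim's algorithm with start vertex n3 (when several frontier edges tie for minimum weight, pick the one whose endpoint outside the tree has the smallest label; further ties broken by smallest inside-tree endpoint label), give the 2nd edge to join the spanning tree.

n6-n9

Prim's algorithm from n3:
Step 1: frontier [n3—n9 9, n2—n3 10, n3—n5 11, n1—n3 18, n3—n6 23] → take n3—n9 (9); add n9.
Step 2: frontier [n2—n3 10, n3—n5 11, n1—n3 18, n3—n6 23, n6—n9 1, n1—n9 17, n2—n9 21, n5—n9 23] → take n6—n9 (1); add n6.
Step 3: frontier [n2—n3 10, n3—n5 11, n1—n3 18, n2—n6 5, n1—n6 10, n5—n6 18, n1—n9 17, n2—n9 21, n5—n9 23] → take n2—n6 (5); add n2.
Step 4: frontier [n2—n5 9, n1—n2 11, n3—n5 11, n1—n3 18, n1—n6 10, n5—n6 18, n1—n9 17, n5—n9 23] → take n2—n5 (9); add n5.
Step 5: frontier [n1—n2 11, n1—n3 18, n1—n6 10, n1—n9 17] → take n1—n6 (10); add n1.
The 2nd edge added is n6—n9.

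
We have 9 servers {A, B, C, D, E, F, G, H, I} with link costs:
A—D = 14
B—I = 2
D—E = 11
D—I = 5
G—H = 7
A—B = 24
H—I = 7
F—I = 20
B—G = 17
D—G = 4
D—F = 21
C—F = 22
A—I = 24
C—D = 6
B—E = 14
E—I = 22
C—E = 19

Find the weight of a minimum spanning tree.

Kruskal's algorithm — process edges by increasing weight (ties by edge label):
B—I (2): add — endpoints in different components.
D—G (4): add — endpoints in different components.
D—I (5): add — endpoints in different components.
C—D (6): add — endpoints in different components.
G—H (7): add — endpoints in different components.
H—I (7): skip — H and I already connected.
D—E (11): add — endpoints in different components.
A—D (14): add — endpoints in different components.
B—E (14): skip — B and E already connected.
B—G (17): skip — B and G already connected.
C—E (19): skip — C and E already connected.
F—I (20): add — endpoints in different components.
MST edges: B—I, D—G, D—I, C—D, G—H, D—E, A—D, F—I; total weight 2+4+5+6+7+11+14+20 = 69.

69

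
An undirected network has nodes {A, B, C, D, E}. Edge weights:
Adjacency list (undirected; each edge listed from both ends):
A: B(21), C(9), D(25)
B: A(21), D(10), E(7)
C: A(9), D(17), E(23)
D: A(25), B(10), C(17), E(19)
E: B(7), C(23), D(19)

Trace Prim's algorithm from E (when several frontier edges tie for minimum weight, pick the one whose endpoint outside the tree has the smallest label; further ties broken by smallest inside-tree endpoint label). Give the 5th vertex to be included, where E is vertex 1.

Grow the tree from E using Prim:
Step 1: cheapest edge leaving the tree is B—E (7); add B.
Step 2: cheapest edge leaving the tree is B—D (10); add D.
Step 3: cheapest edge leaving the tree is C—D (17); add C.
Step 4: cheapest edge leaving the tree is A—C (9); add A.
Vertex order: E, B, D, C, A. The 5th vertex is A.

A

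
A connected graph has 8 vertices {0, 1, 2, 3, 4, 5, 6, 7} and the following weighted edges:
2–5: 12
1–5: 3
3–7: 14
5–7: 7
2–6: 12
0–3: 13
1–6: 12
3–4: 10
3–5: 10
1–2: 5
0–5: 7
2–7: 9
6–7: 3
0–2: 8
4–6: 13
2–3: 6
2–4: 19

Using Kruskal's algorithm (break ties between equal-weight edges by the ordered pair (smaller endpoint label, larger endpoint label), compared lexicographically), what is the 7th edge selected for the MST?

Kruskal's algorithm — process edges by increasing weight (ties by edge label):
1–5 (3): add — endpoints in different components.
6–7 (3): add — endpoints in different components.
1–2 (5): add — endpoints in different components.
2–3 (6): add — endpoints in different components.
0–5 (7): add — endpoints in different components.
5–7 (7): add — endpoints in different components.
0–2 (8): skip — 0 and 2 already connected.
2–7 (9): skip — 2 and 7 already connected.
3–4 (10): add — endpoints in different components.
The 7th edge added is 3–4.

3-4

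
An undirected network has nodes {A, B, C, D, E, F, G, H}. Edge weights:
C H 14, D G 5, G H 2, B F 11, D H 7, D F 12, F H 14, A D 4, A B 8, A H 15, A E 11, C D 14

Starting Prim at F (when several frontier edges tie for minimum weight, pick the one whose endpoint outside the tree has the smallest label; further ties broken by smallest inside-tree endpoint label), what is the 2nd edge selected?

Prim, starting at F.
Step 1: cheapest edge leaving the tree is B F (11); add B.
Step 2: cheapest edge leaving the tree is A B (8); add A.
Step 3: cheapest edge leaving the tree is A D (4); add D.
Step 4: cheapest edge leaving the tree is D G (5); add G.
Step 5: cheapest edge leaving the tree is G H (2); add H.
Step 6: cheapest edge leaving the tree is A E (11); add E.
Step 7: cheapest edge leaving the tree is C D (14); add C.
The 2nd edge added is A B.

A-B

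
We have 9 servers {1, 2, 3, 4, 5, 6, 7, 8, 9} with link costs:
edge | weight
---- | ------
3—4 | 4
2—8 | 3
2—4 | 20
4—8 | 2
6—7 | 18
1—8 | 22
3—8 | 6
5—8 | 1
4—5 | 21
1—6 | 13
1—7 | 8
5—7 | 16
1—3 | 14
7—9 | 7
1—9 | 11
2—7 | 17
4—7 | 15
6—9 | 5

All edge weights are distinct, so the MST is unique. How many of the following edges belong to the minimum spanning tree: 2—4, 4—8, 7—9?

2

Kruskal: consider edges lightest-first.
5—8 (1): add — endpoints in different components.
4—8 (2): add — endpoints in different components.
2—8 (3): add — endpoints in different components.
3—4 (4): add — endpoints in different components.
6—9 (5): add — endpoints in different components.
3—8 (6): skip — 3 and 8 already connected.
7—9 (7): add — endpoints in different components.
1—7 (8): add — endpoints in different components.
1—9 (11): skip — 1 and 9 already connected.
1—6 (13): skip — 1 and 6 already connected.
1—3 (14): add — endpoints in different components.
MST edge set: {5—8, 4—8, 2—8, 3—4, 6—9, 7—9, 1—7, 1—3}.
Of the listed edges, {4—8, 7—9} are in the MST → 2.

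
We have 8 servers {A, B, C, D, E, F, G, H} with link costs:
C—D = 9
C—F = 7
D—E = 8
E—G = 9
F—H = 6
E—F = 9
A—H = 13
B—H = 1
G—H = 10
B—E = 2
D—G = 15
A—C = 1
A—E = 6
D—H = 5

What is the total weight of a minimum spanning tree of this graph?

Prim's algorithm from G:
Step 1: cheapest edge leaving the tree is E—G (9); add E.
Step 2: cheapest edge leaving the tree is B—E (2); add B.
Step 3: cheapest edge leaving the tree is B—H (1); add H.
Step 4: cheapest edge leaving the tree is D—H (5); add D.
Step 5: cheapest edge leaving the tree is A—E (6); add A.
Step 6: cheapest edge leaving the tree is A—C (1); add C.
Step 7: cheapest edge leaving the tree is F—H (6); add F.
MST edges: E—G, B—E, B—H, D—H, A—E, A—C, F—H; total weight 9+2+1+5+6+1+6 = 30.

30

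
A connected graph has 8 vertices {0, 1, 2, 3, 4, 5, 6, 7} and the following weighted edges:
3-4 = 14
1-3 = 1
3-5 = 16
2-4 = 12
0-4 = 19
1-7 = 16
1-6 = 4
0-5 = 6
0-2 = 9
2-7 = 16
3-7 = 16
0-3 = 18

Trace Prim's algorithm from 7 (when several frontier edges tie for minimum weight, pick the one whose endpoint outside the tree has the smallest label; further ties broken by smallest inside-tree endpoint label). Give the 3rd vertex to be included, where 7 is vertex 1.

3

Prim, starting at 7.
Step 1: frontier [1-7 16, 2-7 16, 3-7 16] → take 1-7 (16); add 1.
Step 2: frontier [1-3 1, 1-6 4, 2-7 16, 3-7 16] → take 1-3 (1); add 3.
Step 3: frontier [1-6 4, 3-4 14, 3-5 16, 0-3 18, 2-7 16] → take 1-6 (4); add 6.
Step 4: frontier [3-4 14, 3-5 16, 0-3 18, 2-7 16] → take 3-4 (14); add 4.
Step 5: frontier [3-5 16, 0-3 18, 2-4 12, 0-4 19, 2-7 16] → take 2-4 (12); add 2.
Step 6: frontier [0-2 9, 3-5 16, 0-3 18, 0-4 19] → take 0-2 (9); add 0.
Step 7: frontier [0-5 6, 3-5 16] → take 0-5 (6); add 5.
Vertex order: 7, 1, 3, 6, 4, 2, 0, 5. The 3rd vertex is 3.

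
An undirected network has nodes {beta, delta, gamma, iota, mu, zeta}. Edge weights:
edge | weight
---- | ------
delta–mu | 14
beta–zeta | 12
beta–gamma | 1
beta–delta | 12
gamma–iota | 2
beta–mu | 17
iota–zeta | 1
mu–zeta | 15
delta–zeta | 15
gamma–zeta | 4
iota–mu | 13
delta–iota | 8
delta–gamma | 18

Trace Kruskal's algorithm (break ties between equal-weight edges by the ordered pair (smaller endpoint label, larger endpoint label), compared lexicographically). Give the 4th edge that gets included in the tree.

Sort edges by weight, then run Kruskal:
beta–gamma (1): add. Components now {beta,gamma} {zeta} {mu} {delta} {iota}
iota–zeta (1): add. Components now {beta,gamma} {iota,zeta} {mu} {delta}
gamma–iota (2): add. Components now {beta,gamma,iota,zeta} {mu} {delta}
gamma–zeta (4): skip — gamma and zeta already connected.
delta–iota (8): add. Components now {beta,delta,gamma,iota,zeta} {mu}
beta–delta (12): skip — delta and beta already connected.
beta–zeta (12): skip — zeta and beta already connected.
iota–mu (13): add. Components now {beta,delta,gamma,iota,mu,zeta}
The 4th edge added is delta–iota.

delta-iota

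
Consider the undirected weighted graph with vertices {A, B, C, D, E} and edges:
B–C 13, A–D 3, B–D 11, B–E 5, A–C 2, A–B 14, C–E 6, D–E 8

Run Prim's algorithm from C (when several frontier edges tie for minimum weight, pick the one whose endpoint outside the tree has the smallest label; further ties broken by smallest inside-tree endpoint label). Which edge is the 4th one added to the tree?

B-E

Prim, starting at C.
Step 1: cheapest edge leaving the tree is A–C (2); add A.
Step 2: cheapest edge leaving the tree is A–D (3); add D.
Step 3: cheapest edge leaving the tree is C–E (6); add E.
Step 4: cheapest edge leaving the tree is B–E (5); add B.
The 4th edge added is B–E.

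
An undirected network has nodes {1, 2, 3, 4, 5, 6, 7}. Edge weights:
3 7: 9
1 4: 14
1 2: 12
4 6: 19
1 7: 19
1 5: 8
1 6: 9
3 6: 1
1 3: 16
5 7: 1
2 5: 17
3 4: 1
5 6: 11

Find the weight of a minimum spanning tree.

32

Prim's algorithm from 5:
Step 1: frontier [5 7 1, 1 5 8, 5 6 11, 2 5 17] → take 5 7 (1); add 7.
Step 2: frontier [1 5 8, 5 6 11, 2 5 17, 3 7 9, 1 7 19] → take 1 5 (8); add 1.
Step 3: frontier [1 6 9, 1 2 12, 1 4 14, 1 3 16, 5 6 11, 2 5 17, 3 7 9] → take 3 7 (9); add 3.
Step 4: frontier [1 6 9, 1 2 12, 1 4 14, 3 4 1, 3 6 1, 5 6 11, 2 5 17] → take 3 4 (1); add 4.
Step 5: frontier [1 6 9, 1 2 12, 3 6 1, 4 6 19, 5 6 11, 2 5 17] → take 3 6 (1); add 6.
Step 6: frontier [1 2 12, 2 5 17] → take 1 2 (12); add 2.
MST edges: 5 7, 1 5, 3 7, 3 4, 3 6, 1 2; total weight 1+8+9+1+1+12 = 32.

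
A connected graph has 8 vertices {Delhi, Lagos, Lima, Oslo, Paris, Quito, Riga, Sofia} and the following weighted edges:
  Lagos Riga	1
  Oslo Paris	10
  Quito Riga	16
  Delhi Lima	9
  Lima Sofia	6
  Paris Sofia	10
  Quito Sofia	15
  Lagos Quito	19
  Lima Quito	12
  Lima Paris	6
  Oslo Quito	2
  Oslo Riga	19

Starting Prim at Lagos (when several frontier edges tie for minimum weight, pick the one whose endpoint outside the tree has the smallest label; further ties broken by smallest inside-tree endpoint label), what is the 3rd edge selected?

Oslo-Quito

Grow the tree from Lagos using Prim:
Step 1: frontier [Lagos Riga 1, Lagos Quito 19] → take Lagos Riga (1); add Riga.
Step 2: frontier [Lagos Quito 19, Quito Riga 16, Oslo Riga 19] → take Quito Riga (16); add Quito.
Step 3: frontier [Oslo Quito 2, Lima Quito 12, Quito Sofia 15, Oslo Riga 19] → take Oslo Quito (2); add Oslo.
Step 4: frontier [Oslo Paris 10, Lima Quito 12, Quito Sofia 15] → take Oslo Paris (10); add Paris.
Step 5: frontier [Lima Paris 6, Paris Sofia 10, Lima Quito 12, Quito Sofia 15] → take Lima Paris (6); add Lima.
Step 6: frontier [Lima Sofia 6, Delhi Lima 9, Paris Sofia 10, Quito Sofia 15] → take Lima Sofia (6); add Sofia.
Step 7: frontier [Delhi Lima 9] → take Delhi Lima (9); add Delhi.
The 3rd edge added is Oslo Quito.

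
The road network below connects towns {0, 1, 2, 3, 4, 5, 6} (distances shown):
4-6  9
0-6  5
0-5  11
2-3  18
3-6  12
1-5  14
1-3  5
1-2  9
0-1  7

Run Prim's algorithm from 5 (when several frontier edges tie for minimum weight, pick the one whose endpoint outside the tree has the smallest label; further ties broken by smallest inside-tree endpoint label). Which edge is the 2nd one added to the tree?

0-6

Prim's algorithm from 5:
Step 1: cheapest edge leaving the tree is 0-5 (11); add 0.
Step 2: cheapest edge leaving the tree is 0-6 (5); add 6.
Step 3: cheapest edge leaving the tree is 0-1 (7); add 1.
Step 4: cheapest edge leaving the tree is 1-3 (5); add 3.
Step 5: cheapest edge leaving the tree is 1-2 (9); add 2.
Step 6: cheapest edge leaving the tree is 4-6 (9); add 4.
The 2nd edge added is 0-6.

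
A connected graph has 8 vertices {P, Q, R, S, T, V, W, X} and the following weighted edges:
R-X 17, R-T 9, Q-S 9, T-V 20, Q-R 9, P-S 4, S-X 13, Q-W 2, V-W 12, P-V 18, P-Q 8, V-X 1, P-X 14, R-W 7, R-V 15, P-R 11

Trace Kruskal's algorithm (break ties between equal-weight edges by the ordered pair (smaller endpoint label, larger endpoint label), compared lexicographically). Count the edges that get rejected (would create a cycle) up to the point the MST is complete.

Kruskal: consider edges lightest-first.
V-X (1): add — endpoints in different components.
Q-W (2): add — endpoints in different components.
P-S (4): add — endpoints in different components.
R-W (7): add — endpoints in different components.
P-Q (8): add — endpoints in different components.
Q-R (9): skip — Q and R already connected.
Q-S (9): skip — Q and S already connected.
R-T (9): add — endpoints in different components.
P-R (11): skip — R and P already connected.
V-W (12): add — endpoints in different components.
Edges rejected before the tree was complete: 3.

3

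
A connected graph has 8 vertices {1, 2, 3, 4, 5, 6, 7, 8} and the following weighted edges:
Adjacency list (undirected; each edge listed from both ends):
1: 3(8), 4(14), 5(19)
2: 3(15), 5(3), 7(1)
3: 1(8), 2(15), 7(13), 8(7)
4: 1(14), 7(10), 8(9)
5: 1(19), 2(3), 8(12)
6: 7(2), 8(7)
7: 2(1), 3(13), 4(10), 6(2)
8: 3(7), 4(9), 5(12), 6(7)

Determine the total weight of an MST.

37

Kruskal: consider edges lightest-first.
2—7 (1): add — endpoints in different components.
6—7 (2): add — endpoints in different components.
2—5 (3): add — endpoints in different components.
3—8 (7): add — endpoints in different components.
6—8 (7): add — endpoints in different components.
1—3 (8): add — endpoints in different components.
4—8 (9): add — endpoints in different components.
MST edges: 2—7, 6—7, 2—5, 3—8, 6—8, 1—3, 4—8; total weight 1+2+3+7+7+8+9 = 37.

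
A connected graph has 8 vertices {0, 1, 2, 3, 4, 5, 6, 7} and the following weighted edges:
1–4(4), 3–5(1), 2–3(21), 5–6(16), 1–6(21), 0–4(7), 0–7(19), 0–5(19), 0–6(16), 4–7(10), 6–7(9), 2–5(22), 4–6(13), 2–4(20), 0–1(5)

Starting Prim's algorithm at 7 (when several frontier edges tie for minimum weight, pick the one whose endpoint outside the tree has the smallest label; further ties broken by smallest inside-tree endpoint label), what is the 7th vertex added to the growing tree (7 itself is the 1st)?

3

Prim, starting at 7.
Step 1: cheapest edge leaving the tree is 6–7 (9); add 6.
Step 2: cheapest edge leaving the tree is 4–7 (10); add 4.
Step 3: cheapest edge leaving the tree is 1–4 (4); add 1.
Step 4: cheapest edge leaving the tree is 0–1 (5); add 0.
Step 5: cheapest edge leaving the tree is 5–6 (16); add 5.
Step 6: cheapest edge leaving the tree is 3–5 (1); add 3.
Step 7: cheapest edge leaving the tree is 2–4 (20); add 2.
Vertex order: 7, 6, 4, 1, 0, 5, 3, 2. The 7th vertex is 3.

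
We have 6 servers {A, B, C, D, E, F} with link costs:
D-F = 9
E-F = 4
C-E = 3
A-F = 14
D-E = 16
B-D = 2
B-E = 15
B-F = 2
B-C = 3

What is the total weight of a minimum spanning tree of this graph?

24

Prim, starting at F.
Step 1: frontier [B-F 2, E-F 4, D-F 9, A-F 14] → take B-F (2); add B.
Step 2: frontier [B-D 2, B-C 3, B-E 15, E-F 4, D-F 9, A-F 14] → take B-D (2); add D.
Step 3: frontier [B-C 3, B-E 15, D-E 16, E-F 4, A-F 14] → take B-C (3); add C.
Step 4: frontier [B-E 15, C-E 3, D-E 16, E-F 4, A-F 14] → take C-E (3); add E.
Step 5: frontier [A-F 14] → take A-F (14); add A.
MST edges: B-F, B-D, B-C, C-E, A-F; total weight 2+2+3+3+14 = 24.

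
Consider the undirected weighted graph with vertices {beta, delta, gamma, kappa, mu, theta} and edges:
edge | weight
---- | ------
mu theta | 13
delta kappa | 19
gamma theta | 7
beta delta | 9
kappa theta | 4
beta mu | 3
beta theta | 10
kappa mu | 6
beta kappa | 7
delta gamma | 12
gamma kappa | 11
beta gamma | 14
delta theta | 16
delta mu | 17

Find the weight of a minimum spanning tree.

Kruskal's algorithm — process edges by increasing weight (ties by edge label):
beta mu (3): add — endpoints in different components.
kappa theta (4): add — endpoints in different components.
kappa mu (6): add — endpoints in different components.
beta kappa (7): skip — kappa and beta already connected.
gamma theta (7): add — endpoints in different components.
beta delta (9): add — endpoints in different components.
MST edges: beta mu, kappa theta, kappa mu, gamma theta, beta delta; total weight 3+4+6+7+9 = 29.

29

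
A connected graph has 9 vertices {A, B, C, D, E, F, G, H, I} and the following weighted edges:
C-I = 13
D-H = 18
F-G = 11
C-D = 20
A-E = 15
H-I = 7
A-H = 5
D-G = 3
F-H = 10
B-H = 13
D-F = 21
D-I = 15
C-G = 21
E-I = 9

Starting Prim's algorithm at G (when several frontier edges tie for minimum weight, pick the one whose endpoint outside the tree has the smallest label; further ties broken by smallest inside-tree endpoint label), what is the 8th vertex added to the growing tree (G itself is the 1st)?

Prim's algorithm from G:
Step 1: frontier [D-G 3, F-G 11, C-G 21] → take D-G (3); add D.
Step 2: frontier [D-I 15, D-H 18, C-D 20, D-F 21, F-G 11, C-G 21] → take F-G (11); add F.
Step 3: frontier [D-I 15, D-H 18, C-D 20, F-H 10, C-G 21] → take F-H (10); add H.
Step 4: frontier [D-I 15, C-D 20, C-G 21, A-H 5, H-I 7, B-H 13] → take A-H (5); add A.
Step 5: frontier [A-E 15, D-I 15, C-D 20, C-G 21, H-I 7, B-H 13] → take H-I (7); add I.
Step 6: frontier [A-E 15, C-D 20, C-G 21, B-H 13, E-I 9, C-I 13] → take E-I (9); add E.
Step 7: frontier [C-D 20, C-G 21, B-H 13, C-I 13] → take B-H (13); add B.
Step 8: frontier [C-D 20, C-G 21, C-I 13] → take C-I (13); add C.
Vertex order: G, D, F, H, A, I, E, B, C. The 8th vertex is B.

B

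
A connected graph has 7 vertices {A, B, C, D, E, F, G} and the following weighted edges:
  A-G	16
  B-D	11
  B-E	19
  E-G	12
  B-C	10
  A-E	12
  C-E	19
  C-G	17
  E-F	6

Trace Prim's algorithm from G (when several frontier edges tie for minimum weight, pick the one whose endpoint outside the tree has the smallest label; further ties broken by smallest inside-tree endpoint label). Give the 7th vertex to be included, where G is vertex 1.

D

Grow the tree from G using Prim:
Step 1: frontier [E-G 12, A-G 16, C-G 17] → take E-G (12); add E.
Step 2: frontier [E-F 6, A-E 12, B-E 19, C-E 19, A-G 16, C-G 17] → take E-F (6); add F.
Step 3: frontier [A-E 12, B-E 19, C-E 19, A-G 16, C-G 17] → take A-E (12); add A.
Step 4: frontier [B-E 19, C-E 19, C-G 17] → take C-G (17); add C.
Step 5: frontier [B-C 10, B-E 19] → take B-C (10); add B.
Step 6: frontier [B-D 11] → take B-D (11); add D.
Vertex order: G, E, F, A, C, B, D. The 7th vertex is D.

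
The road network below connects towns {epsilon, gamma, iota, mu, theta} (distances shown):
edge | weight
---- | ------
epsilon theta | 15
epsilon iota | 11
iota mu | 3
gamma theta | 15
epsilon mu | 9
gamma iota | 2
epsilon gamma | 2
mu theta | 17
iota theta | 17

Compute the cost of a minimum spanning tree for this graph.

22

Kruskal: consider edges lightest-first.
epsilon gamma (2): add — endpoints in different components.
gamma iota (2): add — endpoints in different components.
iota mu (3): add — endpoints in different components.
epsilon mu (9): skip — mu and epsilon already connected.
epsilon iota (11): skip — iota and epsilon already connected.
epsilon theta (15): add — endpoints in different components.
MST edges: epsilon gamma, gamma iota, iota mu, epsilon theta; total weight 2+2+3+15 = 22.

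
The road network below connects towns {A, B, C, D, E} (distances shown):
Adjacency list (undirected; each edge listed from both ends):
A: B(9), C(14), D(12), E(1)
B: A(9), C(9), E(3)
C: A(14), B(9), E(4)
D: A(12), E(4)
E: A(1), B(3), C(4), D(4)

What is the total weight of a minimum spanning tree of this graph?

12

Kruskal: consider edges lightest-first.
A E (1): add. Components now {A,E} {B} {C} {D}
B E (3): add. Components now {A,B,E} {C} {D}
C E (4): add. Components now {A,B,C,E} {D}
D E (4): add. Components now {A,B,C,D,E}
MST edges: A E, B E, C E, D E; total weight 1+3+4+4 = 12.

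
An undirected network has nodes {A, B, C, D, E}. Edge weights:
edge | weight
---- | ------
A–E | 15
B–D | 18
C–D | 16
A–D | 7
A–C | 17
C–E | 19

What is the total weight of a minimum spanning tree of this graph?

Kruskal: consider edges lightest-first.
A–D (7): add — endpoints in different components.
A–E (15): add — endpoints in different components.
C–D (16): add — endpoints in different components.
A–C (17): skip — A and C already connected.
B–D (18): add — endpoints in different components.
MST edges: A–D, A–E, C–D, B–D; total weight 7+15+16+18 = 56.

56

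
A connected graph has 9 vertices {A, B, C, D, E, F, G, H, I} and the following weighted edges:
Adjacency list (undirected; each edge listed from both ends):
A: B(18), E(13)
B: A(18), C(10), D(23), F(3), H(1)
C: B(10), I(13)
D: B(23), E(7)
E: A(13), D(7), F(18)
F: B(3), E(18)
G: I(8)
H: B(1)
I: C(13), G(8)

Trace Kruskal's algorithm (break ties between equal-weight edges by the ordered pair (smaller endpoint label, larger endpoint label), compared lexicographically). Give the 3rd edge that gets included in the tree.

Sort edges by weight, then run Kruskal:
B H (1): add — endpoints in different components.
B F (3): add — endpoints in different components.
D E (7): add — endpoints in different components.
G I (8): add — endpoints in different components.
B C (10): add — endpoints in different components.
A E (13): add — endpoints in different components.
C I (13): add — endpoints in different components.
A B (18): add — endpoints in different components.
The 3rd edge added is D E.

D-E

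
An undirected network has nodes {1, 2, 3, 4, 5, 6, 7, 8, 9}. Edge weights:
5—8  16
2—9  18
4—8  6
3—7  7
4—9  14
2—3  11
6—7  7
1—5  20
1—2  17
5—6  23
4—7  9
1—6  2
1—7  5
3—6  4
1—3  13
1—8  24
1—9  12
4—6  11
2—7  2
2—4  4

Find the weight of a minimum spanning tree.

Grow the tree from 3 using Prim:
Step 1: cheapest edge leaving the tree is 3—6 (4); add 6.
Step 2: cheapest edge leaving the tree is 1—6 (2); add 1.
Step 3: cheapest edge leaving the tree is 1—7 (5); add 7.
Step 4: cheapest edge leaving the tree is 2—7 (2); add 2.
Step 5: cheapest edge leaving the tree is 2—4 (4); add 4.
Step 6: cheapest edge leaving the tree is 4—8 (6); add 8.
Step 7: cheapest edge leaving the tree is 1—9 (12); add 9.
Step 8: cheapest edge leaving the tree is 5—8 (16); add 5.
MST edges: 3—6, 1—6, 1—7, 2—7, 2—4, 4—8, 1—9, 5—8; total weight 4+2+5+2+4+6+12+16 = 51.

51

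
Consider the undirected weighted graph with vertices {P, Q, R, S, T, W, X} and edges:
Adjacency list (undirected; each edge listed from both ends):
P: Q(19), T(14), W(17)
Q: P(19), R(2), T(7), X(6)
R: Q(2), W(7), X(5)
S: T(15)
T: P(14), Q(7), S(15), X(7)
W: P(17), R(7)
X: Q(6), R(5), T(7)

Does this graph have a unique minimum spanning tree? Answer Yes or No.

Kruskal's algorithm — process edges by increasing weight (ties by edge label):
Q-R (2): add — endpoints in different components.
R-X (5): add — endpoints in different components.
Q-X (6): skip — Q and X already connected.
Q-T (7): add — endpoints in different components.
R-W (7): add — endpoints in different components.
T-X (7): skip — T and X already connected.
P-T (14): add — endpoints in different components.
S-T (15): add — endpoints in different components.
Non-tree edge T-X has weight 7, equal to the heaviest edge on its tree cycle — swapping gives another MST of the same weight. Not unique.

No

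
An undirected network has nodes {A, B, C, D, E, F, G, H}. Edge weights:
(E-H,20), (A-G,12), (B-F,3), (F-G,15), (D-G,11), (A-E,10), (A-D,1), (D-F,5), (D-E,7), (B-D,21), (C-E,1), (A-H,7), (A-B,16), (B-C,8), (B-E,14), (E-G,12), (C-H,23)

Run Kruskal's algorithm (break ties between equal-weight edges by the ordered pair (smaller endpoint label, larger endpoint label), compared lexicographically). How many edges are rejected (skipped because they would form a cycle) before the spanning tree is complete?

2

Kruskal's algorithm — process edges by increasing weight (ties by edge label):
A-D (1): add — endpoints in different components.
C-E (1): add — endpoints in different components.
B-F (3): add — endpoints in different components.
D-F (5): add — endpoints in different components.
A-H (7): add — endpoints in different components.
D-E (7): add — endpoints in different components.
B-C (8): skip — B and C already connected.
A-E (10): skip — A and E already connected.
D-G (11): add — endpoints in different components.
Edges rejected before the tree was complete: 2.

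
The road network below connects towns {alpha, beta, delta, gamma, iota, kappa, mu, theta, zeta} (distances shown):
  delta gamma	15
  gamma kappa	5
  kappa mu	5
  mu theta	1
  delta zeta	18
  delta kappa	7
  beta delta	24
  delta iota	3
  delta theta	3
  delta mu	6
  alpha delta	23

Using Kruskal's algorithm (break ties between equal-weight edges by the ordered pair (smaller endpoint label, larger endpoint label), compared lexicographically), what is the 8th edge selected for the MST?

beta-delta

Kruskal: consider edges lightest-first.
mu theta (1): add — endpoints in different components.
delta iota (3): add — endpoints in different components.
delta theta (3): add — endpoints in different components.
gamma kappa (5): add — endpoints in different components.
kappa mu (5): add — endpoints in different components.
delta mu (6): skip — mu and delta already connected.
delta kappa (7): skip — kappa and delta already connected.
delta gamma (15): skip — gamma and delta already connected.
delta zeta (18): add — endpoints in different components.
alpha delta (23): add — endpoints in different components.
beta delta (24): add — endpoints in different components.
The 8th edge added is beta delta.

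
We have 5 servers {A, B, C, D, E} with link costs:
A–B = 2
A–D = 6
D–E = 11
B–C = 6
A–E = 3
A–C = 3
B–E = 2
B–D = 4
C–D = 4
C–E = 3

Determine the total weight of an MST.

Prim, starting at A.
Step 1: frontier [A–B 2, A–C 3, A–E 3, A–D 6] → take A–B (2); add B.
Step 2: frontier [A–C 3, A–E 3, A–D 6, B–E 2, B–D 4, B–C 6] → take B–E (2); add E.
Step 3: frontier [A–C 3, A–D 6, B–D 4, B–C 6, C–E 3, D–E 11] → take A–C (3); add C.
Step 4: frontier [A–D 6, B–D 4, C–D 4, D–E 11] → take B–D (4); add D.
MST edges: A–B, B–E, A–C, B–D; total weight 2+2+3+4 = 11.

11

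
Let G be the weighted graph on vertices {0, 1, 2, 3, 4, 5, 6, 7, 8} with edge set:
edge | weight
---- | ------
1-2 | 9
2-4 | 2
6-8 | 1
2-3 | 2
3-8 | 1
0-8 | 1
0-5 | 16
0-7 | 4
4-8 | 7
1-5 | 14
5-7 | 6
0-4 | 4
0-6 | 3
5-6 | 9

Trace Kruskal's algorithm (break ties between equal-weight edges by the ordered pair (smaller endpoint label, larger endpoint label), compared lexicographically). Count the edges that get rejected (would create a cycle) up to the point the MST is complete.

3

Kruskal: consider edges lightest-first.
0-8 (1): add — endpoints in different components.
3-8 (1): add — endpoints in different components.
6-8 (1): add — endpoints in different components.
2-3 (2): add — endpoints in different components.
2-4 (2): add — endpoints in different components.
0-6 (3): skip — 0 and 6 already connected.
0-4 (4): skip — 0 and 4 already connected.
0-7 (4): add — endpoints in different components.
5-7 (6): add — endpoints in different components.
4-8 (7): skip — 4 and 8 already connected.
1-2 (9): add — endpoints in different components.
Edges rejected before the tree was complete: 3.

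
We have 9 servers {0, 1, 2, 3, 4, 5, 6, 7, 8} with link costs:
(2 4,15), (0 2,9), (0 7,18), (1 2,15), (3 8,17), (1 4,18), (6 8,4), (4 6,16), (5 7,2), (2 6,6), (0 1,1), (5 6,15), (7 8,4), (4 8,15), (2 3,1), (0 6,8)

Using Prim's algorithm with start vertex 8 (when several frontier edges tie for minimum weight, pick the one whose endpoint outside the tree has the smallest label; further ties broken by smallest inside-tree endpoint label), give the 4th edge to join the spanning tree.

2-6

Prim, starting at 8.
Step 1: cheapest edge leaving the tree is 6 8 (4); add 6.
Step 2: cheapest edge leaving the tree is 7 8 (4); add 7.
Step 3: cheapest edge leaving the tree is 5 7 (2); add 5.
Step 4: cheapest edge leaving the tree is 2 6 (6); add 2.
Step 5: cheapest edge leaving the tree is 2 3 (1); add 3.
Step 6: cheapest edge leaving the tree is 0 6 (8); add 0.
Step 7: cheapest edge leaving the tree is 0 1 (1); add 1.
Step 8: cheapest edge leaving the tree is 2 4 (15); add 4.
The 4th edge added is 2 6.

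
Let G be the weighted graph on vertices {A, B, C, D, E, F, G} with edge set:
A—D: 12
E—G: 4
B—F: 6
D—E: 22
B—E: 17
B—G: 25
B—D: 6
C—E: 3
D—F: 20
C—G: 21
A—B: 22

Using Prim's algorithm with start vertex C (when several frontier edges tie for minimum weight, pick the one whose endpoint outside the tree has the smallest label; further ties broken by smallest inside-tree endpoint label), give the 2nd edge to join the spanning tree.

Prim's algorithm from C:
Step 1: cheapest edge leaving the tree is C—E (3); add E.
Step 2: cheapest edge leaving the tree is E—G (4); add G.
Step 3: cheapest edge leaving the tree is B—E (17); add B.
Step 4: cheapest edge leaving the tree is B—D (6); add D.
Step 5: cheapest edge leaving the tree is B—F (6); add F.
Step 6: cheapest edge leaving the tree is A—D (12); add A.
The 2nd edge added is E—G.

E-G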